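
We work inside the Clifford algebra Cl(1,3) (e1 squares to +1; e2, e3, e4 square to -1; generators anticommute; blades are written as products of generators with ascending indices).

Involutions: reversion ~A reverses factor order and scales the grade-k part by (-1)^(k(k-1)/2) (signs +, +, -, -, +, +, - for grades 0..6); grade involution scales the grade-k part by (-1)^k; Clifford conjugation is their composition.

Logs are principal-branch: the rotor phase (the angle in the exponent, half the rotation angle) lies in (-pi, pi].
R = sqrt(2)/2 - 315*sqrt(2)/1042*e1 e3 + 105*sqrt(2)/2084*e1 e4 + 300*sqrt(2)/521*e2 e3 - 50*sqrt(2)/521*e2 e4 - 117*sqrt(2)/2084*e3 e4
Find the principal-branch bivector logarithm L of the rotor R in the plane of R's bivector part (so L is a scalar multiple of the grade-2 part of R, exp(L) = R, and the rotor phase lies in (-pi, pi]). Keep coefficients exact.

The scalar part of R is sqrt(2)/2, and that scalar determines the rotor phase on the principal branch; recovering the unit plane as bivector-part over sine of the phase gives L = phase * plane.
Concretely: cos(phase) = sqrt(2)/2 gives phase = ±pi/4, and since phase/sin(phase) is even the sign is immaterial: L = (phase/sin(phase)) * <R>_2 = (sqrt(2)*pi/4) * <R>_2.
Answer: -315*pi/2084*e1 e3 + 105*pi/4168*e1 e4 + 150*pi/521*e2 e3 - 25*pi/521*e2 e4 - 117*pi/4168*e3 e4


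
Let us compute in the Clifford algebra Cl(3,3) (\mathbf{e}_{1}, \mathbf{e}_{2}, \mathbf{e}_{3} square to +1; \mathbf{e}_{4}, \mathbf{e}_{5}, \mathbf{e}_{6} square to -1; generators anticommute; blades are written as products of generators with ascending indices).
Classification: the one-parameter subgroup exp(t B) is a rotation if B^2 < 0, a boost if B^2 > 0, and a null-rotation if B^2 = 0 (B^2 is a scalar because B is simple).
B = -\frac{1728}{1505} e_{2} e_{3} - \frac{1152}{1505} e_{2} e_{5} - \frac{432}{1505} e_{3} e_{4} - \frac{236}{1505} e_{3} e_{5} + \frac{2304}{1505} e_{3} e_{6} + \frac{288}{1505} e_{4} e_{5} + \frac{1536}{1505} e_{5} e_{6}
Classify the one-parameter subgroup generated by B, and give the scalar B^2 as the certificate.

B^2 term by term: the squares give (-\frac{1728}{1505})^2*(e_{2} e_{3})^2 + (-\frac{1152}{1505})^2*(e_{2} e_{5})^2 + (-\frac{432}{1505})^2*(e_{3} e_{4})^2 + (-\frac{236}{1505})^2*(e_{3} e_{5})^2 + (\frac{2304}{1505})^2*(e_{3} e_{6})^2 + (\frac{288}{1505})^2*(e_{4} e_{5})^2 + (\frac{1536}{1505})^2*(e_{5} e_{6})^2 = \frac{2985984}{2265025}*(-1) + \frac{1327104}{2265025}*(+1) + \frac{186624}{2265025}*(+1) + \frac{55696}{2265025}*(+1) + \frac{5308416}{2265025}*(+1) + \frac{82944}{2265025}*(-1) + \frac{2359296}{2265025}*(-1) = \frac{16}{25} (each basis 2-blade squares to minus the product of its generators' squares); cross terms between blades sharing an index anticommute and cancel; the commuting (index-disjoint) pairs give grade-4 terms 2*c*c'*(blade product), which cancel blade by blade — e_{2} e_{3} e_{4} e_{5}: -\frac{995328}{2265025} + \frac{995328}{2265025} = 0; e_{2} e_{3} e_{5} e_{6}: -\frac{5308416}{2265025} + \frac{5308416}{2265025} = 0; e_{3} e_{4} e_{5} e_{6}: -\frac{1327104}{2265025} + \frac{1327104}{2265025} = 0 — confirming B is simple. So B^2 = \frac{16}{25}.
Answer: boost, certificate B^2 = \frac{16}{25}. Certificate logic: \frac{16}{25} is a conjugation-invariant scalar, so its sign fixes rotation versus boost versus null-rotation outright.


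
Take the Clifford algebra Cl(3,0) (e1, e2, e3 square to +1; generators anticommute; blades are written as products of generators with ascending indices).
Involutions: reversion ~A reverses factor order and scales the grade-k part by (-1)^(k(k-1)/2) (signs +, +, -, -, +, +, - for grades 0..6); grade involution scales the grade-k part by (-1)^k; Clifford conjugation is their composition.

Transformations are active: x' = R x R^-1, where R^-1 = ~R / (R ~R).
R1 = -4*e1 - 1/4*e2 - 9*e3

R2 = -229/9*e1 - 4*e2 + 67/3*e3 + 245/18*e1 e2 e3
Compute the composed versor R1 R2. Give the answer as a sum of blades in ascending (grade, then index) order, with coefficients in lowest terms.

Distribute over the terms of R1 (each basis-blade product reordered to ascending indices, repeated generators contracted through their squares):
(-4*e1) R2 = 916/9 + 16*e1 e2 - 268/3*e1 e3 - 490/9*e2 e3
(-1/4*e2) R2 = 1 - 229/36*e1 e2 + 245/72*e1 e3 - 67/12*e2 e3
(-9*e3) R2 = -201 - 245/2*e1 e2 - 229*e1 e3 - 36*e2 e3
Summing the partial products and collecting blades:
Answer: -884/9 - 4063/36*e1 e2 - 22675/72*e1 e3 - 3457/36*e2 e3


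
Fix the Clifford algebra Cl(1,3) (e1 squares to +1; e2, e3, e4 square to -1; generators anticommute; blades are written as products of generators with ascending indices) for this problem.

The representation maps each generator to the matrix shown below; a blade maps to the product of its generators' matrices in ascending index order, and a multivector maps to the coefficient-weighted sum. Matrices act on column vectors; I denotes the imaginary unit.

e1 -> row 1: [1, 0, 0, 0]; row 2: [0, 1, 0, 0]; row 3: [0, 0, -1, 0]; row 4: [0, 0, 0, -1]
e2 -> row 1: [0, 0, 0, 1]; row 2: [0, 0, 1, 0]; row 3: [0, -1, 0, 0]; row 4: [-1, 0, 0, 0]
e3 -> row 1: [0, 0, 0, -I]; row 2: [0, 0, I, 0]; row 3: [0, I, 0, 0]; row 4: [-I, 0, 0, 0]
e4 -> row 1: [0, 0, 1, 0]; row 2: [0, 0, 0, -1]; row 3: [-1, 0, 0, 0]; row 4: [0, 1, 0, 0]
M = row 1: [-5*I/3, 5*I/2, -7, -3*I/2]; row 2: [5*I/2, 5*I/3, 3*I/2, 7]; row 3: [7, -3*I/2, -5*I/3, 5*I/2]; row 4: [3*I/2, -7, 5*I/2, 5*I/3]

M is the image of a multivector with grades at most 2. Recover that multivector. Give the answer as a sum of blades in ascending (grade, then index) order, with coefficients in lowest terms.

Method: the blade images are trace-orthogonal — tr(rho(e_A) rho(e_B)^-1) = 4 if A = B and 0 otherwise — and rho(e_A)^-1 = (e_A)^2 * rho(e_A) with (e_A)^2 = +1 or -1, so the coefficient of e_A in the preimage is (e_A)^2 * tr(M rho(e_A))/4.
Nonzero projections over blades of grade <= 2: e4: (e4)^2 = -1, tr(M rho(e4)) = 28, coefficient -7; e1 e3: (e1 e3)^2 = +1, tr(M rho(e1 e3)) = 6, coefficient 3/2; e2 e3: (e2 e3)^2 = -1, tr(M rho(e2 e3)) = -20/3, coefficient 5/3; e3 e4: (e3 e4)^2 = -1, tr(M rho(e3 e4)) = 10, coefficient -5/2. Every other blade of grade <= 2 projects to 0.
Answer: -7*e4 + 3/2*e1 e3 + 5/3*e2 e3 - 5/2*e3 e4


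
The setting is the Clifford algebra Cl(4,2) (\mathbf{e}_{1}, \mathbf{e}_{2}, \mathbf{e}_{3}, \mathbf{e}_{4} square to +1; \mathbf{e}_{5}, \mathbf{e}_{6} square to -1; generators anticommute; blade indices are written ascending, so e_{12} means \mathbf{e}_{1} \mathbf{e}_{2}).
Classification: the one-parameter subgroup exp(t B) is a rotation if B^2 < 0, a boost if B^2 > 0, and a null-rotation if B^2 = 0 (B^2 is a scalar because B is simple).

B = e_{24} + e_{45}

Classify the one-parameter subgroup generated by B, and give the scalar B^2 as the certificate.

B^2 term by term: the squares give (1)^2*(e_{24})^2 + (1)^2*(e_{45})^2 = 1*(-1) + 1*(+1) = 0 (each basis 2-blade squares to minus the product of its generators' squares); cross terms between blades sharing an index anticommute and cancel. So B^2 = 0.
Answer: null-rotation, certificate B^2 = 0. B^2 = 0 is basis-independent, so its sign is the whole story.


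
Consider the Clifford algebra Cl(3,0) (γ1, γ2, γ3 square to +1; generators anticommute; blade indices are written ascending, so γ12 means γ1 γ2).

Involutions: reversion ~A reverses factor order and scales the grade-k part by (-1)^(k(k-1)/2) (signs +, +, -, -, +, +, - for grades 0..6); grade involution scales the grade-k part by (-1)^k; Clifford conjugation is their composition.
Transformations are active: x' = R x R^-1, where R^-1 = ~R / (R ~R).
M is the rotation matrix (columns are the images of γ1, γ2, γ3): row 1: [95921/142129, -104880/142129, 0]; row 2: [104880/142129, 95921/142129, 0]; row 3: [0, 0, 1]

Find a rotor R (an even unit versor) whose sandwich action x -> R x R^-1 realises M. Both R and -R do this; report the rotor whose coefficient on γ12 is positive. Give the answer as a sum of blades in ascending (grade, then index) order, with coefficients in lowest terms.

Method: write R = a + b12*γ12 + b13*γ13 + b23*γ23 with a^2 + b12^2 + b13^2 + b23^2 = 1 (so R^-1 = ~R). Expanding the columns R e_j ~R gives tr M = 4a^2 - 1 and, from the antisymmetric part, M21 - M12 = -4a*b12, M13 - M31 = 4a*b13, M32 - M23 = -4a*b23.
Here tr M = 333971/142129, so a^2 = (1 + tr M)/4 = 119025/142129 and a = ±345/377. Taking a = 345/377: M21 - M12 = 209760/142129, M13 - M31 = 0, M32 - M23 = 0, giving b12 = -152/377, b13 = 0, b23 = 0, i.e. R = 345/377 - 152/377*γ12.
Its γ12 coefficient is negative, so report the other preimage -R.
Answer: -345/377 + 152/377*γ12. Key observation: the double cover Spin(3) -> SO(3) sends R and -R to the same matrix (trace 333971/142129 here), so the stated sign of the γ12 coefficient is what selects one sheet.


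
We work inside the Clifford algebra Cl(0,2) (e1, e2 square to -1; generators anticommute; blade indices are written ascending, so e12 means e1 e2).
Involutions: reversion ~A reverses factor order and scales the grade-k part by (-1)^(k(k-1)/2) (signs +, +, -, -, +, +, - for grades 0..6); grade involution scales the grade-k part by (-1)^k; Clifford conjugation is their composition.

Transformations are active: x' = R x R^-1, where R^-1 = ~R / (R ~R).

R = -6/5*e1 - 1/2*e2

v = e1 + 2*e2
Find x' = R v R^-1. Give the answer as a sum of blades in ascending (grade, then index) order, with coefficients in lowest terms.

~R = -6/5*e1 - 1/2*e2, and R ~R = -169/100, so R^-1 = ~R / (-169/100).
R v = 11/5 - 19/10*e12
Answer: 359/169*e1 - 118/169*e2


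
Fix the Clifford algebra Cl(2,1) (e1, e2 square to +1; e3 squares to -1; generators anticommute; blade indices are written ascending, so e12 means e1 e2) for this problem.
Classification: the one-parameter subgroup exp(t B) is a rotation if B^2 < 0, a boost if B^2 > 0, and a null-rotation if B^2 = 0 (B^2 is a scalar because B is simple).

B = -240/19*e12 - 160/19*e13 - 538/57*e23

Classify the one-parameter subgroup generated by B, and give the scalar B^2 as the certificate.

B^2 term by term: the squares give (-240/19)^2*(e12)^2 + (-160/19)^2*(e13)^2 + (-538/57)^2*(e23)^2 = 57600/361*(-1) + 25600/361*(+1) + 289444/3249*(+1) = 4/9 (each basis 2-blade squares to minus the product of its generators' squares); cross terms between blades sharing an index anticommute and cancel. So B^2 = 4/9.
Answer: boost, certificate B^2 = 4/9. No conjugation can change B^2 = 4/9; the sign gives the class.


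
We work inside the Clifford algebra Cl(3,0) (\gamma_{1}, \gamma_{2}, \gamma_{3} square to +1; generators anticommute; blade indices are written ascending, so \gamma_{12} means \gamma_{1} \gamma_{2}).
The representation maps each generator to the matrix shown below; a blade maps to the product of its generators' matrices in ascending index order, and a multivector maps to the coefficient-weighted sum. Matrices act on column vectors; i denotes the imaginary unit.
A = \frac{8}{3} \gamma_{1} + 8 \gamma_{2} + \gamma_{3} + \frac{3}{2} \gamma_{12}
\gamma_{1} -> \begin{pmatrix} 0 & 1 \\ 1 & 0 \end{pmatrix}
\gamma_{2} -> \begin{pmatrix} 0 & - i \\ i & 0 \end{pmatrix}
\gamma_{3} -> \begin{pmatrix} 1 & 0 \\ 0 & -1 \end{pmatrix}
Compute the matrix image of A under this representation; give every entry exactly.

Bivector images (products of the table entries): rho(\gamma_{12}) = rho(\gamma_{1})rho(\gamma_{2}) = \begin{pmatrix} i & 0 \\ 0 & - i \end{pmatrix}.
M = (\frac{8}{3})*rho(\gamma_{1}) + (8)*rho(\gamma_{2}) + (1)*rho(\gamma_{3}) + (\frac{3}{2})*rho(\gamma_{12}), summed entrywise:
Answer: \begin{pmatrix} 1 + \frac{3 i}{2} & \frac{8}{3} - 8 i \\ \frac{8}{3} + 8 i & -1 - \frac{3 i}{2} \end{pmatrix}


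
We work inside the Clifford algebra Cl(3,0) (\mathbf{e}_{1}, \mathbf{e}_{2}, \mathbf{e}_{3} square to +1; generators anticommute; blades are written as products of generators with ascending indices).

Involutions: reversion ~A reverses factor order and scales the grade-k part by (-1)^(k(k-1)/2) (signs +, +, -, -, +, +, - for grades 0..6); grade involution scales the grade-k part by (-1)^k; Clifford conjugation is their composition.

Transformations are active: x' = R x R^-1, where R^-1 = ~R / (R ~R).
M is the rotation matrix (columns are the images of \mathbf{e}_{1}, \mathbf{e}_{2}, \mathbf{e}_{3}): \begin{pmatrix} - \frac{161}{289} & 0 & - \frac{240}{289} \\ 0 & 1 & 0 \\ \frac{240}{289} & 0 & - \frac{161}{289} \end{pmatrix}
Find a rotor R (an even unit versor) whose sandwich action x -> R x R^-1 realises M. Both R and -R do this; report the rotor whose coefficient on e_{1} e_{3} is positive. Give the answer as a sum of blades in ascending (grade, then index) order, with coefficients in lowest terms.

Method: write R = a + b12*e_{1} e_{2} + b13*e_{1} e_{3} + b23*e_{2} e_{3} with a^2 + b12^2 + b13^2 + b23^2 = 1 (so R^-1 = ~R). Expanding the columns R e_j ~R gives tr M = 4a^2 - 1 and, from the antisymmetric part, M21 - M12 = -4a*b12, M13 - M31 = 4a*b13, M32 - M23 = -4a*b23.
Here tr M = -\frac{33}{289}, so a^2 = (1 + tr M)/4 = \frac{64}{289} and a = ±\frac{8}{17}. Taking a = \frac{8}{17}: M21 - M12 = 0, M13 - M31 = -\frac{480}{289}, M32 - M23 = 0, giving b12 = 0, b13 = -\frac{15}{17}, b23 = 0, i.e. R = \frac{8}{17} - \frac{15}{17} e_{1} e_{3}.
Its e_{1} e_{3} coefficient is negative, so report the other preimage -R.
Answer: -\frac{8}{17} + \frac{15}{17} e_{1} e_{3}. Uniqueness: Spin(3) -> SO(3) maps R and -R to the same rotation of trace -\frac{33}{289}; fixing the sign of the e_{1} e_{3} coefficient removes the ambiguity.


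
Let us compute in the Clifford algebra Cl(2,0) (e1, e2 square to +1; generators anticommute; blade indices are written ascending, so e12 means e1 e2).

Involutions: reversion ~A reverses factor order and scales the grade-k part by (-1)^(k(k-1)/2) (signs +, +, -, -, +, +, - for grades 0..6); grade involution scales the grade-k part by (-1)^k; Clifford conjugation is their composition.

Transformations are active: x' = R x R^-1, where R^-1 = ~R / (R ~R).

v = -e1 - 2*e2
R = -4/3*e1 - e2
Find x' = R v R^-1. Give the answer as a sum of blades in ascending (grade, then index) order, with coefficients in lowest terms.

~R = -4/3*e1 - e2, and R ~R = 25/9, so R^-1 = ~R / (25/9).
R v = 10/3 + 5/3*e12
Answer: -11/5*e1 - 2/5*e2


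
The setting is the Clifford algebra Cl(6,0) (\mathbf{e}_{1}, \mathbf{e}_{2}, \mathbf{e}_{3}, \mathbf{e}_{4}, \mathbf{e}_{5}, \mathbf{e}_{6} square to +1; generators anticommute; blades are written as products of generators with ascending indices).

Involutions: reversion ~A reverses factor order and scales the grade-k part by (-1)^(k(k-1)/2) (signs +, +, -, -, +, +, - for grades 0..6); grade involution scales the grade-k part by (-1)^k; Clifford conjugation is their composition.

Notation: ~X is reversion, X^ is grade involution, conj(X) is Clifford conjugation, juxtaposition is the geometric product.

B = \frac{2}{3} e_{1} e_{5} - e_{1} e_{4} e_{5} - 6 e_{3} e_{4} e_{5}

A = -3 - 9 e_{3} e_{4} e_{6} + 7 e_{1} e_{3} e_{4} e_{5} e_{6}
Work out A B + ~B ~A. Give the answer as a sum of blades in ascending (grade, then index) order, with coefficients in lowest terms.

first term: -2 e_{1} e_{5} - 42 e_{1} e_{6} + 7 e_{3} e_{6} + 54 e_{5} e_{6} + 3 e_{1} e_{4} e_{5} + 18 e_{3} e_{4} e_{5} - \frac{14}{3} e_{3} e_{4} e_{6} - 9 e_{1} e_{3} e_{5} e_{6} - 6 e_{1} e_{3} e_{4} e_{5} e_{6}
second term: 2 e_{1} e_{5} + 42 e_{1} e_{6} - 7 e_{3} e_{6} - 54 e_{5} e_{6} - 3 e_{1} e_{4} e_{5} - 18 e_{3} e_{4} e_{5} + \frac{14}{3} e_{3} e_{4} e_{6} - 9 e_{1} e_{3} e_{5} e_{6} - 6 e_{1} e_{3} e_{4} e_{5} e_{6}
Answer: -18 e_{1} e_{3} e_{5} e_{6} - 12 e_{1} e_{3} e_{4} e_{5} e_{6}


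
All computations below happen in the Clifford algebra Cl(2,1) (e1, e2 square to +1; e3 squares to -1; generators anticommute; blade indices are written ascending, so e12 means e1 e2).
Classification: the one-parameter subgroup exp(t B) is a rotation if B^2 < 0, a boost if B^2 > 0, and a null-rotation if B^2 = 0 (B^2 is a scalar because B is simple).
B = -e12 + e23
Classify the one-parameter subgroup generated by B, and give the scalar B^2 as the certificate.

B^2 term by term: the squares give (-1)^2*(e12)^2 + (1)^2*(e23)^2 = 1*(-1) + 1*(+1) = 0 (each basis 2-blade squares to minus the product of its generators' squares); cross terms between blades sharing an index anticommute and cancel. So B^2 = 0.
Answer: null-rotation, certificate B^2 = 0. One invariant decides it: the square 0 survives every conjugation, and its sign is exactly the classification.


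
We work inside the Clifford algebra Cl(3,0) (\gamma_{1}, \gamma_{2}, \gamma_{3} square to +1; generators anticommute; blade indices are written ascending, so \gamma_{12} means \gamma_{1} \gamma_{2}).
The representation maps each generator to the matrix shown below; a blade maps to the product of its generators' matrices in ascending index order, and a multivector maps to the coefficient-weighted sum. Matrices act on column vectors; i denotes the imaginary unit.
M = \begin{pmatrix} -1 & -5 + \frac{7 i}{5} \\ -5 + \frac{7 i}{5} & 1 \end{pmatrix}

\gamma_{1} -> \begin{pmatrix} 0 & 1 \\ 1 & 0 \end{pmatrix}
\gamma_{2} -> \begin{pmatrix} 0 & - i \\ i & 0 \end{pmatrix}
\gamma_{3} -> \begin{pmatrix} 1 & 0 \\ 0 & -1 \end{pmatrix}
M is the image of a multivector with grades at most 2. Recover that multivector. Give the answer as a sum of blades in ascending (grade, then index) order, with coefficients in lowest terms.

Method: 1, rho(\gamma_{1}), rho(\gamma_{2}), rho(\gamma_{3}) form a trace-orthogonal basis of the 2x2 complex matrices (tr(X Y) = 2 if X = Y, else 0), so M = m0*1 + m1*rho(\gamma_{1}) + m2*rho(\gamma_{2}) + m3*rho(\gamma_{3}) with m0 = tr(M)/2 = 0, m1 = tr(M rho(\gamma_{1}))/2 = -5 + \frac{7 i}{5}, m2 = tr(M rho(\gamma_{2}))/2 = 0, m3 = tr(M rho(\gamma_{3}))/2 = -1.
Multiplying table entries, the bivector images are rho(\gamma_{12}) = i*rho(\gamma_{3}), rho(\gamma_{13}) = -i*rho(\gamma_{2}), rho(\gamma_{23}) = i*rho(\gamma_{1}); with real blade coefficients the real parts of m0..m3 are the coefficients of 1, \gamma_{1}, \gamma_{2}, \gamma_{3} and the imaginary parts give the bivectors (\gamma_{23}: Im m1, \gamma_{13}: -Im m2, \gamma_{12}: Im m3).
Answer: -5 \gamma_{1} - \gamma_{3} + \frac{7}{5} \gamma_{23}


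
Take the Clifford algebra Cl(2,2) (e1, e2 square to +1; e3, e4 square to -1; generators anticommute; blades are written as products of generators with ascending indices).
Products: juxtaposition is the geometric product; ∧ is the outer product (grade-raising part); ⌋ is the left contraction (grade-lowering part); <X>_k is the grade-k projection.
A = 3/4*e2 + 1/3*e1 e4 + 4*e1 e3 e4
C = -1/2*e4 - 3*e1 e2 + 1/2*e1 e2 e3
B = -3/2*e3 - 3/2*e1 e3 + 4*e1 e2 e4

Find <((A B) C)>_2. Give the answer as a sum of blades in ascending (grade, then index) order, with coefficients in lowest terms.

step 1: -4/3*e2 - 6*e4 - 9*e1 e4 - 137/8*e2 e3 - 1/2*e3 e4 + 9/8*e1 e2 e3 + 1/2*e1 e3 e4
step 2: -39/16 - 273/16*e1 + 25/8*e3 - 1211/24*e1 e3 + 335/12*e2 e4 + 71/4*e1 e2 e4 + 185/16*e2 e3 e4 + 63/16*e1 e2 e3 e4
step 3: -1211/24*e1 e3 + 335/12*e2 e4
Answer: -1211/24*e1 e3 + 335/12*e2 e4


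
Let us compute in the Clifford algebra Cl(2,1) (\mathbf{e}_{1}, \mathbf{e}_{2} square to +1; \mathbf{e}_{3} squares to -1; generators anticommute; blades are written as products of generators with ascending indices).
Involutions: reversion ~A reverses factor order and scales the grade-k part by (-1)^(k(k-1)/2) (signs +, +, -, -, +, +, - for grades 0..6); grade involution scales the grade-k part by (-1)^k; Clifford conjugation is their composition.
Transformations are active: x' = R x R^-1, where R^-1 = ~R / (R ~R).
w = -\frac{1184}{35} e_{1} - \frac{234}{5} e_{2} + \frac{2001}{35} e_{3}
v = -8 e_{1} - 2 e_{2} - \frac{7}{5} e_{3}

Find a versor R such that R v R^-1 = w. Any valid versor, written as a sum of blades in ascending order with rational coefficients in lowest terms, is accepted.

Here q(v) = q(w) = \frac{1651}{25}; the classical choice R = v + w = -\frac{1464}{35} e_{1} - \frac{244}{5} e_{2} + \frac{1952}{35} e_{3} then realises v -> w under the sandwich.
Answer: -\frac{1464}{35} e_{1} - \frac{244}{5} e_{2} + \frac{1952}{35} e_{3}


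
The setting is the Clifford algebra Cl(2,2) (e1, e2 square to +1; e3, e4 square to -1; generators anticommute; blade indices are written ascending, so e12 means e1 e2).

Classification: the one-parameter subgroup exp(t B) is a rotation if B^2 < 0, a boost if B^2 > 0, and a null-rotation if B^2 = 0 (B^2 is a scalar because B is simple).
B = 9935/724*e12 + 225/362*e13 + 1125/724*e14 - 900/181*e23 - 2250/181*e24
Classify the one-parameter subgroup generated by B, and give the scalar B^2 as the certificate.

B^2 term by term: the squares give (9935/724)^2*(e12)^2 + (225/362)^2*(e13)^2 + (1125/724)^2*(e14)^2 + (-900/181)^2*(e23)^2 + (-2250/181)^2*(e24)^2 = 98704225/524176*(-1) + 50625/131044*(+1) + 1265625/524176*(+1) + 810000/32761*(+1) + 5062500/32761*(+1) = -25/4 (each basis 2-blade squares to minus the product of its generators' squares); cross terms between blades sharing an index anticommute and cancel; the commuting (index-disjoint) pairs give grade-4 terms 2*c*c'*(blade product), which cancel blade by blade — e1234: 506250/32761 - 506250/32761 = 0 — confirming B is simple. So B^2 = -25/4.
Answer: rotation, certificate B^2 = -25/4. The scalar -25/4 is the complete invariant here: its sign names the subgroup type.


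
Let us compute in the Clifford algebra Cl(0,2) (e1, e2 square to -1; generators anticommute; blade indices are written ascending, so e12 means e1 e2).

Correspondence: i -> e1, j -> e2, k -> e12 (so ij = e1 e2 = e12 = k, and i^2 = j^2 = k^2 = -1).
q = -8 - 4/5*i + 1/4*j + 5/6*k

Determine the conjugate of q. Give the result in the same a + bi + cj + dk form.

In blades: q = -8 - 4/5*e1 + 1/4*e2 + 5/6*e12.
Conjugation here is Clifford conjugation: the scalar is fixed and the grade-1 and grade-2 blades all flip sign, giving -8 + 4/5*e1 - 1/4*e2 - 5/6*e12; translating back:
Answer: -8 + 4/5*i - 1/4*j - 5/6*k


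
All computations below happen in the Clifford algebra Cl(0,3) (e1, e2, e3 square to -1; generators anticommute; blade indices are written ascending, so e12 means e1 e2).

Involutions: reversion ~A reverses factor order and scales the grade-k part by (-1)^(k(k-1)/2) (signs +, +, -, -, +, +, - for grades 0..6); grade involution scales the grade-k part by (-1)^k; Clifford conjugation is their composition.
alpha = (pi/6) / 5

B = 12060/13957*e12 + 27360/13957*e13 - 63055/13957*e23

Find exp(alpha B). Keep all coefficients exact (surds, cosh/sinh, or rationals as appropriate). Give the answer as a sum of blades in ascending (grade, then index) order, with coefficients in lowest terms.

B^2 term by term: the squares give (12060/13957)^2*(e12)^2 + (27360/13957)^2*(e13)^2 + (-63055/13957)^2*(e23)^2 = 145443600/194797849*(-1) + 748569600/194797849*(-1) + 3975933025/194797849*(-1) = -25 (each basis 2-blade squares to minus the product of its generators' squares); cross terms between blades sharing an index anticommute and cancel. So B^2 = -25.
B^2 = -25 — B^2 < 0, so the exponential closes trigonometrically: l = 5, alpha*l = pi/6, so exp(alpha B) = cos(pi/6) + (sin(pi/6)/5)*B = sqrt(3)/2 + (1/10)*B.
Answer: sqrt(3)/2 + 1206/13957*e12 + 2736/13957*e13 - 12611/27914*e23


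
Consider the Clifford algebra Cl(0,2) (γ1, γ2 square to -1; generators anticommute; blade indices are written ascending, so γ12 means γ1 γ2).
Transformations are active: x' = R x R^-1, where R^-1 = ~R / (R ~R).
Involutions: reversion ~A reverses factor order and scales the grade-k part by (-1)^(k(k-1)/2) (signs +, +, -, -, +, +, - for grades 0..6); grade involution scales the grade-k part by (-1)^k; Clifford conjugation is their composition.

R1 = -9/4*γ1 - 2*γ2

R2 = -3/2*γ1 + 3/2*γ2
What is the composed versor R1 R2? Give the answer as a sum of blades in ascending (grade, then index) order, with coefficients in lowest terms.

Distribute over the terms of R1 (each basis-blade product reordered to ascending indices, repeated generators contracted through their squares):
(-9/4*γ1) R2 = -27/8 - 27/8*γ12
(-2*γ2) R2 = 3 - 3*γ12
Summing the partial products and collecting blades:
Answer: -3/8 - 51/8*γ12


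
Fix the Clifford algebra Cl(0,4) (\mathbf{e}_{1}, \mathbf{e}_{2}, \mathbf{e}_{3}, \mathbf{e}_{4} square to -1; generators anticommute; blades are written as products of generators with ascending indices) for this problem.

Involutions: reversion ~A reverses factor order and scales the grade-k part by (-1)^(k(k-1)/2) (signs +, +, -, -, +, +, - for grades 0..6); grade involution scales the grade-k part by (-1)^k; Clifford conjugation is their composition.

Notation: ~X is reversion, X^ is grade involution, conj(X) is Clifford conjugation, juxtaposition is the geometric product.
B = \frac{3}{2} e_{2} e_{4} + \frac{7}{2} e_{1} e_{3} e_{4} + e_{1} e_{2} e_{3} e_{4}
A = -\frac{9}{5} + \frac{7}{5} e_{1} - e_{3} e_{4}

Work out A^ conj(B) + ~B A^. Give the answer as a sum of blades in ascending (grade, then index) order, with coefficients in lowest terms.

first term: \frac{7}{2} e_{1} + e_{1} e_{2} - \frac{3}{2} e_{2} e_{3} + \frac{27}{10} e_{2} e_{4} + \frac{49}{10} e_{3} e_{4} + \frac{21}{10} e_{1} e_{2} e_{4} - \frac{63}{10} e_{1} e_{3} e_{4} + \frac{7}{5} e_{2} e_{3} e_{4} - \frac{9}{5} e_{1} e_{2} e_{3} e_{4}
second term: -\frac{7}{2} e_{1} + e_{1} e_{2} + \frac{3}{2} e_{2} e_{3} + \frac{27}{10} e_{2} e_{4} - \frac{49}{10} e_{3} e_{4} + \frac{21}{10} e_{1} e_{2} e_{4} + \frac{63}{10} e_{1} e_{3} e_{4} - \frac{7}{5} e_{2} e_{3} e_{4} - \frac{9}{5} e_{1} e_{2} e_{3} e_{4}
Answer: 2 e_{1} e_{2} + \frac{27}{5} e_{2} e_{4} + \frac{21}{5} e_{1} e_{2} e_{4} - \frac{18}{5} e_{1} e_{2} e_{3} e_{4}


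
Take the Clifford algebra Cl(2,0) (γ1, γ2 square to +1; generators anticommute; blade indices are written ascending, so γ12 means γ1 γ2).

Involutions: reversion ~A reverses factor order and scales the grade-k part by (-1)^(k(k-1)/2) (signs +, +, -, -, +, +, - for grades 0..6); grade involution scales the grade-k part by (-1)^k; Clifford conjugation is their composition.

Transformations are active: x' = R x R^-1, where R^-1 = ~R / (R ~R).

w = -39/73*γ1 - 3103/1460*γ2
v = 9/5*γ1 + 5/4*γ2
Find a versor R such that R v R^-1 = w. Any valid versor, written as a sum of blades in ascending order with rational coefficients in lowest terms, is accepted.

The midline construction: v and w both square to 1921/400, so reflecting in their sum 462/365*γ1 - 639/730*γ2 exchanges them.
Answer: 462/365*γ1 - 639/730*γ2


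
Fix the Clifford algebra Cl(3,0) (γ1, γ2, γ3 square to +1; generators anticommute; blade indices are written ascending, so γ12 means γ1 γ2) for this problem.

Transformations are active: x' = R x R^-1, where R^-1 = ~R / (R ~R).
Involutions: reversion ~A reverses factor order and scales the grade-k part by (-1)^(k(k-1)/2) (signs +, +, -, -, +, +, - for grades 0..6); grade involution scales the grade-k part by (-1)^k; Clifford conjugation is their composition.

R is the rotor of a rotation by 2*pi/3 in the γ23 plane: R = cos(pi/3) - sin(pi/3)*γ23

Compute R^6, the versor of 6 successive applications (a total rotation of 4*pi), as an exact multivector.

The rotor phase is half the rotation angle and phases add under composition, so 6 steps in the γ23 plane accumulate phase 6*(pi/3) = 2*pi: R^6 = cos(2*pi) - sin(2*pi)*γ23.
cos(2*pi) = 1 and sin(2*pi) = 0, so R^6 = 1. The total rotation 4*pi is 2 full turns, so every vector returns to itself, yet the rotor is +1, back on the identity sheet (an even number of 2*pi turns).
Answer: 1


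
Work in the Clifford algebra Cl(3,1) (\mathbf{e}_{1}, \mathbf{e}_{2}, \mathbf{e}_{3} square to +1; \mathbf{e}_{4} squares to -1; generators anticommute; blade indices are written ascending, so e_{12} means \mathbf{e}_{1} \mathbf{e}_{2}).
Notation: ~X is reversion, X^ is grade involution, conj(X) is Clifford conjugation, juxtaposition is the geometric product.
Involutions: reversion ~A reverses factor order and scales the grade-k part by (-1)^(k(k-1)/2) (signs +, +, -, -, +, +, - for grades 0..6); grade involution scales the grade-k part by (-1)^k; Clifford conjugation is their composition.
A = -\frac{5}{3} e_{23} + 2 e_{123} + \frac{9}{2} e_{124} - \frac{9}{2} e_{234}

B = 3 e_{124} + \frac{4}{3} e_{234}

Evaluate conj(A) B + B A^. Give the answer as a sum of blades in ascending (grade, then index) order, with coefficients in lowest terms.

first term: \frac{15}{2} - \frac{20}{9} e_{4} - \frac{39}{2} e_{13} - \frac{8}{3} e_{14} - 6 e_{34} - 5 e_{134}
second term: -\frac{15}{2} + \frac{20}{9} e_{4} - \frac{39}{2} e_{13} - \frac{8}{3} e_{14} - 6 e_{34} - 5 e_{134}
Answer: -39 e_{13} - \frac{16}{3} e_{14} - 12 e_{34} - 10 e_{134}


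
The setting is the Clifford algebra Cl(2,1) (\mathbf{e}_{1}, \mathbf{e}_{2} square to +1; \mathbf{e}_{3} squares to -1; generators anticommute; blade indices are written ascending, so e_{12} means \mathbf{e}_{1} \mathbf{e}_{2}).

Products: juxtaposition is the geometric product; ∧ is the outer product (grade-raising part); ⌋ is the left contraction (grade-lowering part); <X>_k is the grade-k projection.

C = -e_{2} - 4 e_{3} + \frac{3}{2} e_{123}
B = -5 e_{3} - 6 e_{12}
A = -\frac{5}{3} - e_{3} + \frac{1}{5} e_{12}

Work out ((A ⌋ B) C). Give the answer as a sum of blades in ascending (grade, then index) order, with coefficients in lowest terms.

step 1: -\frac{19}{5} + \frac{25}{3} e_{3} + 10 e_{12}
step 2: \frac{100}{3} - 10 e_{1} + \frac{19}{5} e_{2} + \frac{1}{5} e_{3} - \frac{25}{2} e_{12} + \frac{25}{3} e_{23} - \frac{457}{10} e_{123}
Answer: \frac{100}{3} - 10 e_{1} + \frac{19}{5} e_{2} + \frac{1}{5} e_{3} - \frac{25}{2} e_{12} + \frac{25}{3} e_{23} - \frac{457}{10} e_{123}


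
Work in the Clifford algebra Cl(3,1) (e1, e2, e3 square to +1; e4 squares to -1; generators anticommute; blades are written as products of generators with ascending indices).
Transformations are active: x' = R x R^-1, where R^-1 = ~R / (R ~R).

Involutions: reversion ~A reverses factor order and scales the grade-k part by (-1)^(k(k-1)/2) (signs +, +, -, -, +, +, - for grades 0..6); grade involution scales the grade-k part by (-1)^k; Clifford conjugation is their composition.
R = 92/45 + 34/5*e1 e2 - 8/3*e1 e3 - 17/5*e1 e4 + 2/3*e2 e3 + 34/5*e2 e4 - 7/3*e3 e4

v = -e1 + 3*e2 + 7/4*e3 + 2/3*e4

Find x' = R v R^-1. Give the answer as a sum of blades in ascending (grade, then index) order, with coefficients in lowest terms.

~R = 92/45 - 34/5*e1 e2 + 8/3*e1 e3 + 17/5*e1 e4 - 2/3*e2 e3 - 34/5*e2 e4 + 7/3*e3 e4, and R ~R = -2134/405, so R^-1 = ~R / (-2134/405).
R v = 718/45*e1 + 287/30*e2 + 7/15*e3 - 9911/540*e4 + 577/30*e1 e2 e3 + 119/15*e1 e2 e4 + 1171/180*e1 e3 e4 - 1661/90*e2 e3 e4
Answer: -32731/21340*e1 - 7059/2134*e2 + 9125/2134*e3 + 69692/16005*e4


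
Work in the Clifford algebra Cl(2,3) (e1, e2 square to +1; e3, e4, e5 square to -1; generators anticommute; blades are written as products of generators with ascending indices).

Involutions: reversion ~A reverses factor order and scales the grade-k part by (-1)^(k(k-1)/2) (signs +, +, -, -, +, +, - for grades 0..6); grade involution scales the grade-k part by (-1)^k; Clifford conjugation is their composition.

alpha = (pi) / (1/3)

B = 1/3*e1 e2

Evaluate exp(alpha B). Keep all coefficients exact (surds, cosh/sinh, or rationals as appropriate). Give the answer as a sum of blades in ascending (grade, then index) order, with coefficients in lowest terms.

B^2 = (1/3)^2*(e1 e2)^2 = 1/9*(-1) = -1/9 (a basis 2-blade squares to minus the product of its generators' squares).
B^2 = -1/9 — B^2 < 0, so the exponential closes trigonometrically: l = 1/3, alpha*l = pi, so exp(alpha B) = cos(pi) + (sin(pi)/(1/3))*B = -1 + (0)*B.
Answer: -1


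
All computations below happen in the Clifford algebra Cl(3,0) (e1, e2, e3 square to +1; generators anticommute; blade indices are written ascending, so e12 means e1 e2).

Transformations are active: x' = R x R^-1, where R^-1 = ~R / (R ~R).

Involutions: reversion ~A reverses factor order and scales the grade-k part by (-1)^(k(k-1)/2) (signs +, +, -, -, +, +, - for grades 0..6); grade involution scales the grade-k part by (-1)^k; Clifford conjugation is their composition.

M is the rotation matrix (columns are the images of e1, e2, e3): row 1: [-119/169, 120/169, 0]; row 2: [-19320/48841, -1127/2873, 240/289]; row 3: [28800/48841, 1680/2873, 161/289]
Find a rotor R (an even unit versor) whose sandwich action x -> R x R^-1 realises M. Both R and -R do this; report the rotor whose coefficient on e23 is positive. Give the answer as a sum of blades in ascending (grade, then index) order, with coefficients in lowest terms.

Method: write R = a + b12*e12 + b13*e13 + b23*e23 with a^2 + b12^2 + b13^2 + b23^2 = 1 (so R^-1 = ~R). Expanding the columns R e_j ~R gives tr M = 4a^2 - 1 and, from the antisymmetric part, M21 - M12 = -4a*b12, M13 - M31 = 4a*b13, M32 - M23 = -4a*b23.
Here tr M = -26341/48841, so a^2 = (1 + tr M)/4 = 5625/48841 and a = ±75/221. Taking a = 75/221: M21 - M12 = -54000/48841, M13 - M31 = -28800/48841, M32 - M23 = -12000/48841, giving b12 = 180/221, b13 = -96/221, b23 = 40/221, i.e. R = 75/221 + 180/221*e12 - 96/221*e13 + 40/221*e23.
Its e23 coefficient is already positive.
Answer: 75/221 + 180/221*e12 - 96/221*e13 + 40/221*e23. Uniqueness: Spin(3) -> SO(3) maps R and -R to the same rotation of trace -26341/48841; fixing the sign of the e23 coefficient removes the ambiguity.


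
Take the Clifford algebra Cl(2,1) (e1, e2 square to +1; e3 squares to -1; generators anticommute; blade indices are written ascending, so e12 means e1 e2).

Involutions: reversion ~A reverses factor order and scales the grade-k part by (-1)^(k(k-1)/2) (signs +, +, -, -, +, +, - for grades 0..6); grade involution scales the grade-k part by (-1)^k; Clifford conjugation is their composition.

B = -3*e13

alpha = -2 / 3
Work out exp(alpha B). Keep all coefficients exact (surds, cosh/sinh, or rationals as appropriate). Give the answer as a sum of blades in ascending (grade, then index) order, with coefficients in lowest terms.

B^2 = (-3)^2*(e13)^2 = 9*(+1) = 9 (a basis 2-blade squares to minus the product of its generators' squares).
B^2 = 9 — the series telescopes hyperbolically here: l = 3, alpha*l = -2, so exp(alpha B) = cosh(-2) + (sinh(-2)/3)*B = cosh(2) + (-sinh(2)/3)*B.
Answer: cosh(2) + sinh(2)*e13


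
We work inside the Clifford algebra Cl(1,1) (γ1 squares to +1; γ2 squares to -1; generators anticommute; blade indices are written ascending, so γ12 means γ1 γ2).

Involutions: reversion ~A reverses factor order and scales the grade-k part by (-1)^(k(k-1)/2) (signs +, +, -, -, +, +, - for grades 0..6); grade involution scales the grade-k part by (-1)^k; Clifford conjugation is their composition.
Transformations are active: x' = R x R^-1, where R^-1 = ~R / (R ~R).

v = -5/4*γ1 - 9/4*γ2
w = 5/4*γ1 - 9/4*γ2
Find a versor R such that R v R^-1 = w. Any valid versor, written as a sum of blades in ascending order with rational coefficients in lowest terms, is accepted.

Construction: equal norms (both -7/2) license R = v + w = -9/2*γ2 — nothing changes along that direction, while (v - w)/2 changes sign, so v maps onto w.
Answer: -9/2*γ2


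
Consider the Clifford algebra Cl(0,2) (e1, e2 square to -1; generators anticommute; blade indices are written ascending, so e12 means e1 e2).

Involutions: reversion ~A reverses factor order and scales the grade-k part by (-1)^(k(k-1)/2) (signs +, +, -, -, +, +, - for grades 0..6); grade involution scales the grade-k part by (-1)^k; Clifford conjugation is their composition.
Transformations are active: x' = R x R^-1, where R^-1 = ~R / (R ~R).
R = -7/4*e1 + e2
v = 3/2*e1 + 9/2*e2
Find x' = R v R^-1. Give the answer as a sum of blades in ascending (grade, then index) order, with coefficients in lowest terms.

~R = -7/4*e1 + e2, and R ~R = -65/16, so R^-1 = ~R / (-65/16).
R v = -15/8 - 75/8*e12
Answer: -81/26*e1 - 93/26*e2


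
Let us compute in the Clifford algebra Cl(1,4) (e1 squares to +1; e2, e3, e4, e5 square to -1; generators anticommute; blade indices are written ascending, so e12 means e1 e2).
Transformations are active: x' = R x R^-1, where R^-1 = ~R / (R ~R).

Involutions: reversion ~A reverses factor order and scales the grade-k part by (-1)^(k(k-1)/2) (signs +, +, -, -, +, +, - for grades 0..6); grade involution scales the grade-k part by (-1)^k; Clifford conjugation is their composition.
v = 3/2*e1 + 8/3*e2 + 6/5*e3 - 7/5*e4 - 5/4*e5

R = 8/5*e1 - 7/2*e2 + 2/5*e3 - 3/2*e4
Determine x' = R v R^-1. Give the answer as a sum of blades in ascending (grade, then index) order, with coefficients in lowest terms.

~R = 8/5*e1 - 7/2*e2 + 2/5*e3 - 3/2*e4, and R ~R = -121/10, so R^-1 = ~R / (-121/10).
R v = 1373/150 + 571/60*e12 + 33/25*e13 + 1/100*e14 - 2*e15 - 79/15*e23 + 89/10*e24 + 35/8*e25 + 31/25*e34 - 1/2*e35 + 15/8*e45
Answer: -71161/18150*e1 + 4771/1815*e2 - 16382/9075*e3 + 444/121*e4 + 5/4*e5


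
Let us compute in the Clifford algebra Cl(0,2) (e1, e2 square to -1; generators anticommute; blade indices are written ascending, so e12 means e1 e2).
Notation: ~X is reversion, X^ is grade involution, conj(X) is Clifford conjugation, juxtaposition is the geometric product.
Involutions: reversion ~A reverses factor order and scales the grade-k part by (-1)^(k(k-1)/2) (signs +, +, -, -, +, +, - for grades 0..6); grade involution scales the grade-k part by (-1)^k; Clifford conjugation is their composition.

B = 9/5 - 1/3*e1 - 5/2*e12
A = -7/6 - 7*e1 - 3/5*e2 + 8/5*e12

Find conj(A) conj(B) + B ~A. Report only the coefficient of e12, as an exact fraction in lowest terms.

first term: -13/30 + 617/45*e1 - 2543/150*e2 - 1799/300*e12
second term: -253/30 - 617/45*e1 + 2383/150*e2 + 71/300*e12
Answer: -144/25


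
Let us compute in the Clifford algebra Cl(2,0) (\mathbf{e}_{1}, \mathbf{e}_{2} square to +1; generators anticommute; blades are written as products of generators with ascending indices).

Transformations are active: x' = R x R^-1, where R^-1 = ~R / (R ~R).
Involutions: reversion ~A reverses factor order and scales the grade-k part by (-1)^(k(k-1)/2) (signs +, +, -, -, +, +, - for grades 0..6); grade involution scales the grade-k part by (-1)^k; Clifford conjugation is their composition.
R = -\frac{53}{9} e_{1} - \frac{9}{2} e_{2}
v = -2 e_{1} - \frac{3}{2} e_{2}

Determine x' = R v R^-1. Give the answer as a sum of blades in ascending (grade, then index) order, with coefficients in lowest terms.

~R = -\frac{53}{9} e_{1} - \frac{9}{2} e_{2}, and R ~R = \frac{17797}{324}, so R^-1 = ~R / (\frac{17797}{324}).
R v = \frac{667}{36} - \frac{1}{6} e_{1} e_{2}
Answer: -\frac{35108}{17797} e_{1} - \frac{54663}{35594} e_{2}


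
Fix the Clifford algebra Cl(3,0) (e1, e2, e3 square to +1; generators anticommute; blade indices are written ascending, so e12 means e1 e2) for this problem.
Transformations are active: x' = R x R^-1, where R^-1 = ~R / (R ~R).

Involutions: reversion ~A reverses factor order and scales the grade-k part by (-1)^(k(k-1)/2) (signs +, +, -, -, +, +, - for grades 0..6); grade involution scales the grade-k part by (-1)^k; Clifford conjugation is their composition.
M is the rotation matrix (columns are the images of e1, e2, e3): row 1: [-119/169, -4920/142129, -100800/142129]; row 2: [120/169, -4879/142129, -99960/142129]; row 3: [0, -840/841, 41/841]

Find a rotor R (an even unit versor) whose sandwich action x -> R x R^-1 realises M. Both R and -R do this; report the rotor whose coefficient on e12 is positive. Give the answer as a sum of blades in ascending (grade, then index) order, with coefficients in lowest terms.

Method: write R = a + b12*e12 + b13*e13 + b23*e23 with a^2 + b12^2 + b13^2 + b23^2 = 1 (so R^-1 = ~R). Expanding the columns R e_j ~R gives tr M = 4a^2 - 1 and, from the antisymmetric part, M21 - M12 = -4a*b12, M13 - M31 = 4a*b13, M32 - M23 = -4a*b23.
Here tr M = -98029/142129, so a^2 = (1 + tr M)/4 = 11025/142129 and a = ±105/377. Taking a = 105/377: M21 - M12 = 105840/142129, M13 - M31 = -100800/142129, M32 - M23 = -42000/142129, giving b12 = -252/377, b13 = -240/377, b23 = 100/377, i.e. R = 105/377 - 252/377*e12 - 240/377*e13 + 100/377*e23.
Its e12 coefficient is negative, so report the other preimage -R.
Answer: -105/377 + 252/377*e12 + 240/377*e13 - 100/377*e23. Why the constraint matters: R and -R act identically through the sandwich — M has trace -98029/142129 either way — so only the sign condition on e12 picks one of the two preimages.
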